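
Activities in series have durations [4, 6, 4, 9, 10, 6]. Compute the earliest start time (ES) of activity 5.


Activity 5 starts after activities 1 through 4 complete.
Predecessor durations: [4, 6, 4, 9]
ES = 4 + 6 + 4 + 9 = 23

23


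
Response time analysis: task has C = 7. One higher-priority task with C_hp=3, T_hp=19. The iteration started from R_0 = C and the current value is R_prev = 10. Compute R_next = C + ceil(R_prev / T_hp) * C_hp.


R_next = C + ceil(R_prev / T_hp) * C_hp
ceil(10 / 19) = ceil(0.5263) = 1
Interference = 1 * 3 = 3
R_next = 7 + 3 = 10
R_next = R_prev, so the iteration has converged (response time = 10).

10


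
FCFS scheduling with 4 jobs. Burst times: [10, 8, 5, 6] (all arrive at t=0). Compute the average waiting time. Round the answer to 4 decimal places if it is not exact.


FCFS order (as given): [10, 8, 5, 6]
Waiting times:
  Job 1: wait = 0
  Job 2: wait = 10
  Job 3: wait = 18
  Job 4: wait = 23
Sum of waiting times = 51
Average waiting time = 51/4 = 12.75

12.75


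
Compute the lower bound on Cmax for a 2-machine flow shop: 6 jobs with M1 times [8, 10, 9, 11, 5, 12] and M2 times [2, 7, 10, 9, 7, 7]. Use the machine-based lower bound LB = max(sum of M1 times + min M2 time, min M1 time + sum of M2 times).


LB1 = sum(M1 times) + min(M2 times) = 55 + 2 = 57
LB2 = min(M1 times) + sum(M2 times) = 5 + 42 = 47
Lower bound = max(LB1, LB2) = max(57, 47) = 57

57


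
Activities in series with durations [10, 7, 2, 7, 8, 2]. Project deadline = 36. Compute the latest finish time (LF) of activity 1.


LF(activity 1) = deadline - sum of successor durations
Successors: activities 2 through 6 with durations [7, 2, 7, 8, 2]
Sum of successor durations = 26
LF = 36 - 26 = 10

10


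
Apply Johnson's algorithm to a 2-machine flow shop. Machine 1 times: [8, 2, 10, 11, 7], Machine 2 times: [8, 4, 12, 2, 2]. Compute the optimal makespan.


Apply Johnson's rule:
  Group 1 (a <= b): [(2, 2, 4), (1, 8, 8), (3, 10, 12)]
  Group 2 (a > b): [(4, 11, 2), (5, 7, 2)]
Optimal job order: [2, 1, 3, 4, 5]
Schedule:
  Job 2: M1 done at 2, M2 done at 6
  Job 1: M1 done at 10, M2 done at 18
  Job 3: M1 done at 20, M2 done at 32
  Job 4: M1 done at 31, M2 done at 34
  Job 5: M1 done at 38, M2 done at 40
Makespan = 40

40


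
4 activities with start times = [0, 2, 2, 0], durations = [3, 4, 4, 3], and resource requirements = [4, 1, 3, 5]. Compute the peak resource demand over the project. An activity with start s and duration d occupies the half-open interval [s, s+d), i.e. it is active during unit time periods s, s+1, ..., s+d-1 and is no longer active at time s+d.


Each activity i is active on [start_i, start_i + duration_i).
Compute total resource usage per time slot:
  t=0: active resources = [4, 5], total = 9
  t=1: active resources = [4, 5], total = 9
  t=2: active resources = [4, 1, 3, 5], total = 13
  t=3: active resources = [1, 3], total = 4
  t=4: active resources = [1, 3], total = 4
  t=5: active resources = [1, 3], total = 4
Peak resource demand = 13

13


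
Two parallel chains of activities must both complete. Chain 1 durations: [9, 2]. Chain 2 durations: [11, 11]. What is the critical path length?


Path A total = 9 + 2 = 11
Path B total = 11 + 11 = 22
Critical path = longest path = max(11, 22) = 22

22


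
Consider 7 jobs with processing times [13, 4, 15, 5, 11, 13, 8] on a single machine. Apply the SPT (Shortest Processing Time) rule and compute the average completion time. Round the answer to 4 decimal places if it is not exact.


Sort jobs by processing time (SPT order): [4, 5, 8, 11, 13, 13, 15]
Compute completion times sequentially:
  Job 1: processing = 4, completes at 4
  Job 2: processing = 5, completes at 9
  Job 3: processing = 8, completes at 17
  Job 4: processing = 11, completes at 28
  Job 5: processing = 13, completes at 41
  Job 6: processing = 13, completes at 54
  Job 7: processing = 15, completes at 69
Sum of completion times = 222
Average completion time = 222/7 = 31.7143

31.7143


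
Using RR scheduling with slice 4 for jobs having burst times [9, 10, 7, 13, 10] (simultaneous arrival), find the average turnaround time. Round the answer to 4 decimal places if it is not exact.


Time quantum = 4
Execution trace:
  J1 runs 4 units, time = 4
  J2 runs 4 units, time = 8
  J3 runs 4 units, time = 12
  J4 runs 4 units, time = 16
  J5 runs 4 units, time = 20
  J1 runs 4 units, time = 24
  J2 runs 4 units, time = 28
  J3 runs 3 units, time = 31
  J4 runs 4 units, time = 35
  J5 runs 4 units, time = 39
  J1 runs 1 units, time = 40
  J2 runs 2 units, time = 42
  J4 runs 4 units, time = 46
  J5 runs 2 units, time = 48
  J4 runs 1 units, time = 49
Finish times: [40, 42, 31, 49, 48]
Average turnaround = 210/5 = 42.0

42.0


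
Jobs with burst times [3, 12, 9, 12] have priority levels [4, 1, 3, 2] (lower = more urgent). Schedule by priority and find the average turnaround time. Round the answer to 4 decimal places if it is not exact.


Sort by priority (ascending = highest first):
Order: [(1, 12), (2, 12), (3, 9), (4, 3)]
Completion times:
  Priority 1, burst=12, C=12
  Priority 2, burst=12, C=24
  Priority 3, burst=9, C=33
  Priority 4, burst=3, C=36
Average turnaround = 105/4 = 26.25

26.25


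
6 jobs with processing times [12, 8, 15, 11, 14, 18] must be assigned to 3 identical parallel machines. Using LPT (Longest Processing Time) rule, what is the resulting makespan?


Sort jobs in decreasing order (LPT): [18, 15, 14, 12, 11, 8]
Assign each job to the least loaded machine:
  Machine 1: jobs [18, 8], load = 26
  Machine 2: jobs [15, 11], load = 26
  Machine 3: jobs [14, 12], load = 26
Makespan = max load = 26

26


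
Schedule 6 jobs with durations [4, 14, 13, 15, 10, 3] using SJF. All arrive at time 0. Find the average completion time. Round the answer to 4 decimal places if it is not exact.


SJF order (ascending): [3, 4, 10, 13, 14, 15]
Completion times:
  Job 1: burst=3, C=3
  Job 2: burst=4, C=7
  Job 3: burst=10, C=17
  Job 4: burst=13, C=30
  Job 5: burst=14, C=44
  Job 6: burst=15, C=59
Average completion = 160/6 = 26.6667

26.6667


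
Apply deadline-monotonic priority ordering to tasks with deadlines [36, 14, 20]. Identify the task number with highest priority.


Sort tasks by relative deadline (ascending):
  Task 2: deadline = 14
  Task 3: deadline = 20
  Task 1: deadline = 36
Priority order (highest first): [2, 3, 1]
Highest priority task = 2

2


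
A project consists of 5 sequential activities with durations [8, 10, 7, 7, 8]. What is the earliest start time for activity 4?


Activity 4 starts after activities 1 through 3 complete.
Predecessor durations: [8, 10, 7]
ES = 8 + 10 + 7 = 25

25


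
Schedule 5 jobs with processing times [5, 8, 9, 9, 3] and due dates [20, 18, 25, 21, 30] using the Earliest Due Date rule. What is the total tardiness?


Sort by due date (EDD order): [(8, 18), (5, 20), (9, 21), (9, 25), (3, 30)]
Compute completion times and tardiness:
  Job 1: p=8, d=18, C=8, tardiness=max(0,8-18)=0
  Job 2: p=5, d=20, C=13, tardiness=max(0,13-20)=0
  Job 3: p=9, d=21, C=22, tardiness=max(0,22-21)=1
  Job 4: p=9, d=25, C=31, tardiness=max(0,31-25)=6
  Job 5: p=3, d=30, C=34, tardiness=max(0,34-30)=4
Total tardiness = 11

11


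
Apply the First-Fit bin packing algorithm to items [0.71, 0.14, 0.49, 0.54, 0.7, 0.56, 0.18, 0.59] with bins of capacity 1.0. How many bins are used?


Place items sequentially using First-Fit:
  Item 0.71 -> new Bin 1
  Item 0.14 -> Bin 1 (now 0.85)
  Item 0.49 -> new Bin 2
  Item 0.54 -> new Bin 3
  Item 0.7 -> new Bin 4
  Item 0.56 -> new Bin 5
  Item 0.18 -> Bin 2 (now 0.67)
  Item 0.59 -> new Bin 6
Total bins used = 6

6


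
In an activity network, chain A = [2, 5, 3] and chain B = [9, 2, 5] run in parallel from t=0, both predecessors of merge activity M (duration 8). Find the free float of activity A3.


ES(A3) = sum of predecessors on chain A = 7
EF(A3) = ES + duration = 7 + 3 = 10
Successor of A3 is M. ES(M) = max(sum(A), sum(B)) = max(10, 16) = 16
Free float = ES(successor) - EF(current) = 16 - 10 = 6

6


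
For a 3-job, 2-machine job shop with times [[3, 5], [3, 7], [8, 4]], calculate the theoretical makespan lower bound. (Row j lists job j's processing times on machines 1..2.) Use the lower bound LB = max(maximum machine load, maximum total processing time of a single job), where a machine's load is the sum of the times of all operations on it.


Machine loads:
  Machine 1: 3 + 3 + 8 = 14
  Machine 2: 5 + 7 + 4 = 16
Max machine load = 16
Job totals:
  Job 1: 8
  Job 2: 10
  Job 3: 12
Max job total = 12
Lower bound = max(16, 12) = 16

16


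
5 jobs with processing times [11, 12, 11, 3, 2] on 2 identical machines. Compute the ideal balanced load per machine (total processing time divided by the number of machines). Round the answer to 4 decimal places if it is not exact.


Total processing time = 11 + 12 + 11 + 3 + 2 = 39
Number of machines = 2
Ideal balanced load = 39 / 2 = 19.5

19.5


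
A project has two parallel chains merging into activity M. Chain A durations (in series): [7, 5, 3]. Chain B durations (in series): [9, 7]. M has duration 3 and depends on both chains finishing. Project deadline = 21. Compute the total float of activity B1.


Forward pass: ES(B1) = sum of predecessors on chain B = 0
EF = ES + duration = 0 + 9 = 9
Backward pass: LF(M) = deadline = 21; LS(M) = 21 - 3 = 18
LF(B1) = LS(M) - sum(successors on chain B) = 18 - 7 = 11
LS = LF - duration = 11 - 9 = 2
Total float = LS - ES = 2 - 0 = 2

2


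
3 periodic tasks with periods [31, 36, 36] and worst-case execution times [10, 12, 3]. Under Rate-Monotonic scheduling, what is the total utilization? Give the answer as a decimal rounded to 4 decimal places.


Compute individual utilizations (exact fractions):
  Task 1: C/T = 10/31 (approx. 0.3226)
  Task 2: C/T = 12/36 = 1/3 (approx. 0.3333)
  Task 3: C/T = 3/36 = 1/12 (approx. 0.0833)
Total utilization U = 10/31 + 1/3 + 1/12 = 275/372
Rounded to 4 decimal places: U = 0.7392
RM (Liu & Layland) bound for 3 tasks = 0.779763; compare with U = 275/372 (approx. 0.739247)
U <= bound, so schedulable by RM sufficient condition.

0.7392


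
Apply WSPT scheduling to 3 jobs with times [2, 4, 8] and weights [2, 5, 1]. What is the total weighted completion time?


Compute p/w ratios and sort ascending (WSPT): [(4, 5), (2, 2), (8, 1)]
Compute weighted completion times:
  Job (p=4,w=5): C=4, w*C=5*4=20
  Job (p=2,w=2): C=6, w*C=2*6=12
  Job (p=8,w=1): C=14, w*C=1*14=14
Total weighted completion time = 46

46


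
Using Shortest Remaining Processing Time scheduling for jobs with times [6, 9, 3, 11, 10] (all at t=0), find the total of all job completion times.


Since all jobs arrive at t=0, SRPT equals SPT ordering.
SPT order: [3, 6, 9, 10, 11]
Completion times:
  Job 1: p=3, C=3
  Job 2: p=6, C=9
  Job 3: p=9, C=18
  Job 4: p=10, C=28
  Job 5: p=11, C=39
Total completion time = 3 + 9 + 18 + 28 + 39 = 97

97


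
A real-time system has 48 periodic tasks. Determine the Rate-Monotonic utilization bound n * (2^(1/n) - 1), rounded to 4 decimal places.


Compute 2^(1/48) = 1.0145453349
Subtract 1: 1.0145453349 - 1 = 0.0145453349
Multiply by n: 48 * 0.0145453349 = 0.6981760752
Round to 4 dp: 0.6982

0.6982


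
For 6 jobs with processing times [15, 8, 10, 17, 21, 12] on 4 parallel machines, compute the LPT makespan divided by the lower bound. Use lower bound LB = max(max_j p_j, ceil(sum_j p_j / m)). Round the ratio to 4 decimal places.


LPT order: [21, 17, 15, 12, 10, 8]
Machine loads after assignment: [21, 17, 23, 22]
LPT makespan = 23
Lower bound = max(max_job, ceil(total/4)) = max(21, 21) = 21
Ratio = 23 / 21 = 1.0952

1.0952


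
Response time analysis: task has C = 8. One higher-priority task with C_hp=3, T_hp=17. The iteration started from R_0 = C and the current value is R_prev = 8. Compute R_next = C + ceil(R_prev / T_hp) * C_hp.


R_next = C + ceil(R_prev / T_hp) * C_hp
ceil(8 / 17) = ceil(0.4706) = 1
Interference = 1 * 3 = 3
R_next = 8 + 3 = 11

11


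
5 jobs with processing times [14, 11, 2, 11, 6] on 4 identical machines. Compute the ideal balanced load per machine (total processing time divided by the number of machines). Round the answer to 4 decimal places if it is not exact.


Total processing time = 14 + 11 + 2 + 11 + 6 = 44
Number of machines = 4
Ideal balanced load = 44 / 4 = 11.0

11.0


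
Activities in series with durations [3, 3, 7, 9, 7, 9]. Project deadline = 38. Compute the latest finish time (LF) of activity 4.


LF(activity 4) = deadline - sum of successor durations
Successors: activities 5 through 6 with durations [7, 9]
Sum of successor durations = 16
LF = 38 - 16 = 22

22


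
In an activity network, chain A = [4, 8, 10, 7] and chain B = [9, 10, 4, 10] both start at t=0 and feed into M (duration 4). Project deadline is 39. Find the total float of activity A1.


Forward pass: ES(A1) = sum of predecessors on chain A = 0
EF = ES + duration = 0 + 4 = 4
Backward pass: LF(M) = deadline = 39; LS(M) = 39 - 4 = 35
LF(A1) = LS(M) - sum(successors on chain A) = 35 - 25 = 10
LS = LF - duration = 10 - 4 = 6
Total float = LS - ES = 6 - 0 = 6

6


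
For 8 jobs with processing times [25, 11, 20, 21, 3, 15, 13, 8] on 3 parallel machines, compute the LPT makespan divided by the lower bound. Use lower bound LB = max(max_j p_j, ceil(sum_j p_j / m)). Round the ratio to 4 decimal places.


LPT order: [25, 21, 20, 15, 13, 11, 8, 3]
Machine loads after assignment: [36, 42, 38]
LPT makespan = 42
Lower bound = max(max_job, ceil(total/3)) = max(25, 39) = 39
Ratio = 42 / 39 = 1.0769

1.0769


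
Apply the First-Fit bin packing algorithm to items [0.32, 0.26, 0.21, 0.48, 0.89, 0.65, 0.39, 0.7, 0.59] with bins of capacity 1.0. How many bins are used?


Place items sequentially using First-Fit:
  Item 0.32 -> new Bin 1
  Item 0.26 -> Bin 1 (now 0.58)
  Item 0.21 -> Bin 1 (now 0.79)
  Item 0.48 -> new Bin 2
  Item 0.89 -> new Bin 3
  Item 0.65 -> new Bin 4
  Item 0.39 -> Bin 2 (now 0.87)
  Item 0.7 -> new Bin 5
  Item 0.59 -> new Bin 6
Total bins used = 6

6


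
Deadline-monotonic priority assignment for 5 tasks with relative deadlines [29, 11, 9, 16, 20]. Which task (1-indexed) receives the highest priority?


Sort tasks by relative deadline (ascending):
  Task 3: deadline = 9
  Task 2: deadline = 11
  Task 4: deadline = 16
  Task 5: deadline = 20
  Task 1: deadline = 29
Priority order (highest first): [3, 2, 4, 5, 1]
Highest priority task = 3

3


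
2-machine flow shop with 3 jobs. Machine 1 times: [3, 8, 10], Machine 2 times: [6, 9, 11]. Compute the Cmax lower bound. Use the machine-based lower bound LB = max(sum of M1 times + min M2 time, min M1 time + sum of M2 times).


LB1 = sum(M1 times) + min(M2 times) = 21 + 6 = 27
LB2 = min(M1 times) + sum(M2 times) = 3 + 26 = 29
Lower bound = max(LB1, LB2) = max(27, 29) = 29

29


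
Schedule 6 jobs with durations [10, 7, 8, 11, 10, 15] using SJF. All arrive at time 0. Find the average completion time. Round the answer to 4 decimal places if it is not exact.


SJF order (ascending): [7, 8, 10, 10, 11, 15]
Completion times:
  Job 1: burst=7, C=7
  Job 2: burst=8, C=15
  Job 3: burst=10, C=25
  Job 4: burst=10, C=35
  Job 5: burst=11, C=46
  Job 6: burst=15, C=61
Average completion = 189/6 = 31.5

31.5


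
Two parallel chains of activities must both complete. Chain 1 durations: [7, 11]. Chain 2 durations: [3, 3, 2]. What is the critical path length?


Path A total = 7 + 11 = 18
Path B total = 3 + 3 + 2 = 8
Critical path = longest path = max(18, 8) = 18

18


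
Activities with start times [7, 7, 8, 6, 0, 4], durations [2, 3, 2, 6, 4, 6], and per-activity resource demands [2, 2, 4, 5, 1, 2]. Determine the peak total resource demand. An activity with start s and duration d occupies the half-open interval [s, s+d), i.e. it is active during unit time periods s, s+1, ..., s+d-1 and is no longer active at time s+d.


Each activity i is active on [start_i, start_i + duration_i).
Compute total resource usage per time slot:
  t=0: active resources = [1], total = 1
  t=1: active resources = [1], total = 1
  t=2: active resources = [1], total = 1
  t=3: active resources = [1], total = 1
  t=4: active resources = [2], total = 2
  t=5: active resources = [2], total = 2
  t=6: active resources = [5, 2], total = 7
  t=7: active resources = [2, 2, 5, 2], total = 11
  t=8: active resources = [2, 2, 4, 5, 2], total = 15
  t=9: active resources = [2, 4, 5, 2], total = 13
  t=10: active resources = [5], total = 5
  t=11: active resources = [5], total = 5
Peak resource demand = 15

15


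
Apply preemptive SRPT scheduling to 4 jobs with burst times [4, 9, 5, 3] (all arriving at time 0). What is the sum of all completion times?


Since all jobs arrive at t=0, SRPT equals SPT ordering.
SPT order: [3, 4, 5, 9]
Completion times:
  Job 1: p=3, C=3
  Job 2: p=4, C=7
  Job 3: p=5, C=12
  Job 4: p=9, C=21
Total completion time = 3 + 7 + 12 + 21 = 43

43


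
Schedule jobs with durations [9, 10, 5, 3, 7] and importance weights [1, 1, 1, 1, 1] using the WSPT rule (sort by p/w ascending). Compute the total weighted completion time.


Compute p/w ratios and sort ascending (WSPT): [(3, 1), (5, 1), (7, 1), (9, 1), (10, 1)]
Compute weighted completion times:
  Job (p=3,w=1): C=3, w*C=1*3=3
  Job (p=5,w=1): C=8, w*C=1*8=8
  Job (p=7,w=1): C=15, w*C=1*15=15
  Job (p=9,w=1): C=24, w*C=1*24=24
  Job (p=10,w=1): C=34, w*C=1*34=34
Total weighted completion time = 84

84


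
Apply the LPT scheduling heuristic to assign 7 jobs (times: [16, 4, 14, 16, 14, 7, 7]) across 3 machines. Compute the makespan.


Sort jobs in decreasing order (LPT): [16, 16, 14, 14, 7, 7, 4]
Assign each job to the least loaded machine:
  Machine 1: jobs [16, 7, 4], load = 27
  Machine 2: jobs [16, 7], load = 23
  Machine 3: jobs [14, 14], load = 28
Makespan = max load = 28

28


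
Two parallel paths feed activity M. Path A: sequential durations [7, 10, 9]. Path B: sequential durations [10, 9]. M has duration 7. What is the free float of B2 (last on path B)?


ES(B2) = sum of predecessors on chain B = 10
EF(B2) = ES + duration = 10 + 9 = 19
Successor of B2 is M. ES(M) = max(sum(A), sum(B)) = max(26, 19) = 26
Free float = ES(successor) - EF(current) = 26 - 19 = 7

7


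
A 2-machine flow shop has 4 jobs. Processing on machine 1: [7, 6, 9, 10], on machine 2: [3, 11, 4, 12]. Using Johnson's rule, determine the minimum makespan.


Apply Johnson's rule:
  Group 1 (a <= b): [(2, 6, 11), (4, 10, 12)]
  Group 2 (a > b): [(3, 9, 4), (1, 7, 3)]
Optimal job order: [2, 4, 3, 1]
Schedule:
  Job 2: M1 done at 6, M2 done at 17
  Job 4: M1 done at 16, M2 done at 29
  Job 3: M1 done at 25, M2 done at 33
  Job 1: M1 done at 32, M2 done at 36
Makespan = 36

36


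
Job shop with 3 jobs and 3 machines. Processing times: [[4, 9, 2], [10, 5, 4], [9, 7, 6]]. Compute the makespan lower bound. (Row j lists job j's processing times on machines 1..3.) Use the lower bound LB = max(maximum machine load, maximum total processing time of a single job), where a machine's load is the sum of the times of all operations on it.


Machine loads:
  Machine 1: 4 + 10 + 9 = 23
  Machine 2: 9 + 5 + 7 = 21
  Machine 3: 2 + 4 + 6 = 12
Max machine load = 23
Job totals:
  Job 1: 15
  Job 2: 19
  Job 3: 22
Max job total = 22
Lower bound = max(23, 22) = 23

23


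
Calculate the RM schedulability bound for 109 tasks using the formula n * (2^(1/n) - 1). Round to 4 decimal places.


Compute 2^(1/109) = 1.0063794108
Subtract 1: 1.0063794108 - 1 = 0.0063794108
Multiply by n: 109 * 0.0063794108 = 0.6953557772
Round to 4 dp: 0.6954

0.6954


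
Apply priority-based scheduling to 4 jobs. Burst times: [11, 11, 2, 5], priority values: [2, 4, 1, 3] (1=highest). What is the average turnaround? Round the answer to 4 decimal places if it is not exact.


Sort by priority (ascending = highest first):
Order: [(1, 2), (2, 11), (3, 5), (4, 11)]
Completion times:
  Priority 1, burst=2, C=2
  Priority 2, burst=11, C=13
  Priority 3, burst=5, C=18
  Priority 4, burst=11, C=29
Average turnaround = 62/4 = 15.5

15.5


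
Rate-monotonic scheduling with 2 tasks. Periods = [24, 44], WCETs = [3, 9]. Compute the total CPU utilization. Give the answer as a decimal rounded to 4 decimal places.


Compute individual utilizations (exact fractions):
  Task 1: C/T = 3/24 = 1/8 (approx. 0.125)
  Task 2: C/T = 9/44 (approx. 0.2045)
Total utilization U = 1/8 + 9/44 = 29/88
Rounded to 4 decimal places: U = 0.3295
RM (Liu & Layland) bound for 2 tasks = 0.828427; compare with U = 29/88 (approx. 0.329545)
U <= bound, so schedulable by RM sufficient condition.

0.3295


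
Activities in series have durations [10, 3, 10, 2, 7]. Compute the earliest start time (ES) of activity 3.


Activity 3 starts after activities 1 through 2 complete.
Predecessor durations: [10, 3]
ES = 10 + 3 = 13

13


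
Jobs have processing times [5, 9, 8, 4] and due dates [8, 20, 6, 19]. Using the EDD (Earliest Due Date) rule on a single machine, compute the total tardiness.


Sort by due date (EDD order): [(8, 6), (5, 8), (4, 19), (9, 20)]
Compute completion times and tardiness:
  Job 1: p=8, d=6, C=8, tardiness=max(0,8-6)=2
  Job 2: p=5, d=8, C=13, tardiness=max(0,13-8)=5
  Job 3: p=4, d=19, C=17, tardiness=max(0,17-19)=0
  Job 4: p=9, d=20, C=26, tardiness=max(0,26-20)=6
Total tardiness = 13

13


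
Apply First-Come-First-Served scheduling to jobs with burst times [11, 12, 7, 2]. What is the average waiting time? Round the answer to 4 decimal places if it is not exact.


FCFS order (as given): [11, 12, 7, 2]
Waiting times:
  Job 1: wait = 0
  Job 2: wait = 11
  Job 3: wait = 23
  Job 4: wait = 30
Sum of waiting times = 64
Average waiting time = 64/4 = 16.0

16.0


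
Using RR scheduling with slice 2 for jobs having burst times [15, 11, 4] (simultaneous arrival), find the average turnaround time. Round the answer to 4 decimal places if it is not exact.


Time quantum = 2
Execution trace:
  J1 runs 2 units, time = 2
  J2 runs 2 units, time = 4
  J3 runs 2 units, time = 6
  J1 runs 2 units, time = 8
  J2 runs 2 units, time = 10
  J3 runs 2 units, time = 12
  J1 runs 2 units, time = 14
  J2 runs 2 units, time = 16
  J1 runs 2 units, time = 18
  J2 runs 2 units, time = 20
  J1 runs 2 units, time = 22
  J2 runs 2 units, time = 24
  J1 runs 2 units, time = 26
  J2 runs 1 units, time = 27
  J1 runs 2 units, time = 29
  J1 runs 1 units, time = 30
Finish times: [30, 27, 12]
Average turnaround = 69/3 = 23.0

23.0


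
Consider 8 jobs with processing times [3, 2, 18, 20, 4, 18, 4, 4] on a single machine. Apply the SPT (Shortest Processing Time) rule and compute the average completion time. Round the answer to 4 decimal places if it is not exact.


Sort jobs by processing time (SPT order): [2, 3, 4, 4, 4, 18, 18, 20]
Compute completion times sequentially:
  Job 1: processing = 2, completes at 2
  Job 2: processing = 3, completes at 5
  Job 3: processing = 4, completes at 9
  Job 4: processing = 4, completes at 13
  Job 5: processing = 4, completes at 17
  Job 6: processing = 18, completes at 35
  Job 7: processing = 18, completes at 53
  Job 8: processing = 20, completes at 73
Sum of completion times = 207
Average completion time = 207/8 = 25.875

25.875


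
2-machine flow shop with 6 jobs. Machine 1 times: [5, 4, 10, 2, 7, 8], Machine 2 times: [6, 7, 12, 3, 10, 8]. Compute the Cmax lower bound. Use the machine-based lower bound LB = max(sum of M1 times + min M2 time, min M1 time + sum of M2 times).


LB1 = sum(M1 times) + min(M2 times) = 36 + 3 = 39
LB2 = min(M1 times) + sum(M2 times) = 2 + 46 = 48
Lower bound = max(LB1, LB2) = max(39, 48) = 48

48


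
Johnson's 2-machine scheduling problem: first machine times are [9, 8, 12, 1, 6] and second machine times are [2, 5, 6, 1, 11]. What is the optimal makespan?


Apply Johnson's rule:
  Group 1 (a <= b): [(4, 1, 1), (5, 6, 11)]
  Group 2 (a > b): [(3, 12, 6), (2, 8, 5), (1, 9, 2)]
Optimal job order: [4, 5, 3, 2, 1]
Schedule:
  Job 4: M1 done at 1, M2 done at 2
  Job 5: M1 done at 7, M2 done at 18
  Job 3: M1 done at 19, M2 done at 25
  Job 2: M1 done at 27, M2 done at 32
  Job 1: M1 done at 36, M2 done at 38
Makespan = 38

38


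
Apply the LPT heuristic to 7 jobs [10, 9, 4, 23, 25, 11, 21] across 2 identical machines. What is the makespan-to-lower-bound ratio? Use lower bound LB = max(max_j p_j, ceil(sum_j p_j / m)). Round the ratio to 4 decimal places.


LPT order: [25, 23, 21, 11, 10, 9, 4]
Machine loads after assignment: [50, 53]
LPT makespan = 53
Lower bound = max(max_job, ceil(total/2)) = max(25, 52) = 52
Ratio = 53 / 52 = 1.0192

1.0192


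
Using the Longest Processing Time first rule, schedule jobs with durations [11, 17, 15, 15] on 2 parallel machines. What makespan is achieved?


Sort jobs in decreasing order (LPT): [17, 15, 15, 11]
Assign each job to the least loaded machine:
  Machine 1: jobs [17, 11], load = 28
  Machine 2: jobs [15, 15], load = 30
Makespan = max load = 30

30


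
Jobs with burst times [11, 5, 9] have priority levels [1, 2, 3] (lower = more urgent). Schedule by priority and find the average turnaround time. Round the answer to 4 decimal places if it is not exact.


Sort by priority (ascending = highest first):
Order: [(1, 11), (2, 5), (3, 9)]
Completion times:
  Priority 1, burst=11, C=11
  Priority 2, burst=5, C=16
  Priority 3, burst=9, C=25
Average turnaround = 52/3 = 17.3333

17.3333


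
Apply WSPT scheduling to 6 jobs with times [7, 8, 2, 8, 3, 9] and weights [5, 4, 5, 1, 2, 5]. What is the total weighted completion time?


Compute p/w ratios and sort ascending (WSPT): [(2, 5), (7, 5), (3, 2), (9, 5), (8, 4), (8, 1)]
Compute weighted completion times:
  Job (p=2,w=5): C=2, w*C=5*2=10
  Job (p=7,w=5): C=9, w*C=5*9=45
  Job (p=3,w=2): C=12, w*C=2*12=24
  Job (p=9,w=5): C=21, w*C=5*21=105
  Job (p=8,w=4): C=29, w*C=4*29=116
  Job (p=8,w=1): C=37, w*C=1*37=37
Total weighted completion time = 337

337


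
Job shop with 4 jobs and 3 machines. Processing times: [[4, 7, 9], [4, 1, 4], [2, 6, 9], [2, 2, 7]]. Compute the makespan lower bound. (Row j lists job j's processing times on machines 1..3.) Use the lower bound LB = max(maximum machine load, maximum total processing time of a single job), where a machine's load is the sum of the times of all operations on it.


Machine loads:
  Machine 1: 4 + 4 + 2 + 2 = 12
  Machine 2: 7 + 1 + 6 + 2 = 16
  Machine 3: 9 + 4 + 9 + 7 = 29
Max machine load = 29
Job totals:
  Job 1: 20
  Job 2: 9
  Job 3: 17
  Job 4: 11
Max job total = 20
Lower bound = max(29, 20) = 29

29


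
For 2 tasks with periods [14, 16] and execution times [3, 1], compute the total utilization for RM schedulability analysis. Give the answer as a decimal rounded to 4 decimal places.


Compute individual utilizations (exact fractions):
  Task 1: C/T = 3/14 (approx. 0.2143)
  Task 2: C/T = 1/16 (approx. 0.0625)
Total utilization U = 3/14 + 1/16 = 31/112
Rounded to 4 decimal places: U = 0.2768
RM (Liu & Layland) bound for 2 tasks = 0.828427; compare with U = 31/112 (approx. 0.276786)
U <= bound, so schedulable by RM sufficient condition.

0.2768


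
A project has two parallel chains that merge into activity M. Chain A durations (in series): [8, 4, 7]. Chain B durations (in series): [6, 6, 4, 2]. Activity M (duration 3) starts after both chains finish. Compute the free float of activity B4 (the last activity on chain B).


ES(B4) = sum of predecessors on chain B = 16
EF(B4) = ES + duration = 16 + 2 = 18
Successor of B4 is M. ES(M) = max(sum(A), sum(B)) = max(19, 18) = 19
Free float = ES(successor) - EF(current) = 19 - 18 = 1

1


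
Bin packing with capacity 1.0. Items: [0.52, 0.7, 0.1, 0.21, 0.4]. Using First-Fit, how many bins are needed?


Place items sequentially using First-Fit:
  Item 0.52 -> new Bin 1
  Item 0.7 -> new Bin 2
  Item 0.1 -> Bin 1 (now 0.62)
  Item 0.21 -> Bin 1 (now 0.83)
  Item 0.4 -> new Bin 3
Total bins used = 3

3


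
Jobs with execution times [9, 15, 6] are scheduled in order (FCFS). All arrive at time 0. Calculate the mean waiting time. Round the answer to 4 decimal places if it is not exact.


FCFS order (as given): [9, 15, 6]
Waiting times:
  Job 1: wait = 0
  Job 2: wait = 9
  Job 3: wait = 24
Sum of waiting times = 33
Average waiting time = 33/3 = 11.0

11.0


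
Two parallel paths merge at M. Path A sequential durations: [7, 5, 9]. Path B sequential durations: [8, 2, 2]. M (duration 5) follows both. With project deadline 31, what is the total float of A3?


Forward pass: ES(A3) = sum of predecessors on chain A = 12
EF = ES + duration = 12 + 9 = 21
Backward pass: LF(M) = deadline = 31; LS(M) = 31 - 5 = 26
LF(A3) = LS(M) - sum(successors on chain A) = 26 - 0 = 26
LS = LF - duration = 26 - 9 = 17
Total float = LS - ES = 17 - 12 = 5

5


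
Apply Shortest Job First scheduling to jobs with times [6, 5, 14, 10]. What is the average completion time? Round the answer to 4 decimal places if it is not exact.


SJF order (ascending): [5, 6, 10, 14]
Completion times:
  Job 1: burst=5, C=5
  Job 2: burst=6, C=11
  Job 3: burst=10, C=21
  Job 4: burst=14, C=35
Average completion = 72/4 = 18.0

18.0


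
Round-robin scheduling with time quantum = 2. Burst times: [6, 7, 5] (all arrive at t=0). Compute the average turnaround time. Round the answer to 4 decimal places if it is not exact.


Time quantum = 2
Execution trace:
  J1 runs 2 units, time = 2
  J2 runs 2 units, time = 4
  J3 runs 2 units, time = 6
  J1 runs 2 units, time = 8
  J2 runs 2 units, time = 10
  J3 runs 2 units, time = 12
  J1 runs 2 units, time = 14
  J2 runs 2 units, time = 16
  J3 runs 1 units, time = 17
  J2 runs 1 units, time = 18
Finish times: [14, 18, 17]
Average turnaround = 49/3 = 16.3333

16.3333


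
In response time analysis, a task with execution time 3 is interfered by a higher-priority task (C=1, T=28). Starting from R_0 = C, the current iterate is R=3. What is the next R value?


R_next = C + ceil(R_prev / T_hp) * C_hp
ceil(3 / 28) = ceil(0.1071) = 1
Interference = 1 * 1 = 1
R_next = 3 + 1 = 4

4


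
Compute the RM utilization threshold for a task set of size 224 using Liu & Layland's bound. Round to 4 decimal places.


Compute 2^(1/224) = 1.0030991997
Subtract 1: 1.0030991997 - 1 = 0.0030991997
Multiply by n: 224 * 0.0030991997 = 0.6942207328
Round to 4 dp: 0.6942

0.6942


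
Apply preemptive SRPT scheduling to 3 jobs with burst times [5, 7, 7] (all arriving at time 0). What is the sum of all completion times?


Since all jobs arrive at t=0, SRPT equals SPT ordering.
SPT order: [5, 7, 7]
Completion times:
  Job 1: p=5, C=5
  Job 2: p=7, C=12
  Job 3: p=7, C=19
Total completion time = 5 + 12 + 19 = 36

36


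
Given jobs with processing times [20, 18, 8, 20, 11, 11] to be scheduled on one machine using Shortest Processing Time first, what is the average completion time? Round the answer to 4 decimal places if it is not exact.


Sort jobs by processing time (SPT order): [8, 11, 11, 18, 20, 20]
Compute completion times sequentially:
  Job 1: processing = 8, completes at 8
  Job 2: processing = 11, completes at 19
  Job 3: processing = 11, completes at 30
  Job 4: processing = 18, completes at 48
  Job 5: processing = 20, completes at 68
  Job 6: processing = 20, completes at 88
Sum of completion times = 261
Average completion time = 261/6 = 43.5

43.5


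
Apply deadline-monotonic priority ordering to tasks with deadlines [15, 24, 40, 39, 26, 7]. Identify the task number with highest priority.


Sort tasks by relative deadline (ascending):
  Task 6: deadline = 7
  Task 1: deadline = 15
  Task 2: deadline = 24
  Task 5: deadline = 26
  Task 4: deadline = 39
  Task 3: deadline = 40
Priority order (highest first): [6, 1, 2, 5, 4, 3]
Highest priority task = 6

6


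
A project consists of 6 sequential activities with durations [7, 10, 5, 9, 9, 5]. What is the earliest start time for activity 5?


Activity 5 starts after activities 1 through 4 complete.
Predecessor durations: [7, 10, 5, 9]
ES = 7 + 10 + 5 + 9 = 31

31


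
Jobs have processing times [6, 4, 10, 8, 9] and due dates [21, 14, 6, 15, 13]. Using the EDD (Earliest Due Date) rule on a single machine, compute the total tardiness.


Sort by due date (EDD order): [(10, 6), (9, 13), (4, 14), (8, 15), (6, 21)]
Compute completion times and tardiness:
  Job 1: p=10, d=6, C=10, tardiness=max(0,10-6)=4
  Job 2: p=9, d=13, C=19, tardiness=max(0,19-13)=6
  Job 3: p=4, d=14, C=23, tardiness=max(0,23-14)=9
  Job 4: p=8, d=15, C=31, tardiness=max(0,31-15)=16
  Job 5: p=6, d=21, C=37, tardiness=max(0,37-21)=16
Total tardiness = 51

51


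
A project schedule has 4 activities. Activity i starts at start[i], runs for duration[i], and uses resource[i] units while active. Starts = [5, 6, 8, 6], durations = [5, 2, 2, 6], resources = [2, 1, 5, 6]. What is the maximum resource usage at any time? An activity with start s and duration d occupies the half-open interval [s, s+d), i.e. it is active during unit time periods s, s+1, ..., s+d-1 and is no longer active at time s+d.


Each activity i is active on [start_i, start_i + duration_i).
Compute total resource usage per time slot:
  t=0: active resources = [], total = 0
  t=1: active resources = [], total = 0
  t=2: active resources = [], total = 0
  t=3: active resources = [], total = 0
  t=4: active resources = [], total = 0
  t=5: active resources = [2], total = 2
  t=6: active resources = [2, 1, 6], total = 9
  t=7: active resources = [2, 1, 6], total = 9
  t=8: active resources = [2, 5, 6], total = 13
  t=9: active resources = [2, 5, 6], total = 13
  t=10: active resources = [6], total = 6
  t=11: active resources = [6], total = 6
Peak resource demand = 13

13


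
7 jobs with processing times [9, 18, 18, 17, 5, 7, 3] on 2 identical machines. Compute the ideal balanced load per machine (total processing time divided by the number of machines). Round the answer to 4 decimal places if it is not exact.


Total processing time = 9 + 18 + 18 + 17 + 5 + 7 + 3 = 77
Number of machines = 2
Ideal balanced load = 77 / 2 = 38.5

38.5


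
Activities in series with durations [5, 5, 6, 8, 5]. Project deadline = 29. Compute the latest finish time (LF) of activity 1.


LF(activity 1) = deadline - sum of successor durations
Successors: activities 2 through 5 with durations [5, 6, 8, 5]
Sum of successor durations = 24
LF = 29 - 24 = 5

5


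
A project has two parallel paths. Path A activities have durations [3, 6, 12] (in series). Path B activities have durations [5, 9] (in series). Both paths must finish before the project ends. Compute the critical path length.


Path A total = 3 + 6 + 12 = 21
Path B total = 5 + 9 = 14
Critical path = longest path = max(21, 14) = 21

21


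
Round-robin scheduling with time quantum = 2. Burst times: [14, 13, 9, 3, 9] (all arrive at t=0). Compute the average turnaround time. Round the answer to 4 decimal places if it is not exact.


Time quantum = 2
Execution trace:
  J1 runs 2 units, time = 2
  J2 runs 2 units, time = 4
  J3 runs 2 units, time = 6
  J4 runs 2 units, time = 8
  J5 runs 2 units, time = 10
  J1 runs 2 units, time = 12
  J2 runs 2 units, time = 14
  J3 runs 2 units, time = 16
  J4 runs 1 units, time = 17
  J5 runs 2 units, time = 19
  J1 runs 2 units, time = 21
  J2 runs 2 units, time = 23
  J3 runs 2 units, time = 25
  J5 runs 2 units, time = 27
  J1 runs 2 units, time = 29
  J2 runs 2 units, time = 31
  J3 runs 2 units, time = 33
  J5 runs 2 units, time = 35
  J1 runs 2 units, time = 37
  J2 runs 2 units, time = 39
  J3 runs 1 units, time = 40
  J5 runs 1 units, time = 41
  J1 runs 2 units, time = 43
  J2 runs 2 units, time = 45
  J1 runs 2 units, time = 47
  J2 runs 1 units, time = 48
Finish times: [47, 48, 40, 17, 41]
Average turnaround = 193/5 = 38.6

38.6


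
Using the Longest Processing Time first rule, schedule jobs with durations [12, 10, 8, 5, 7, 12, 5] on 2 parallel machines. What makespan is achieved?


Sort jobs in decreasing order (LPT): [12, 12, 10, 8, 7, 5, 5]
Assign each job to the least loaded machine:
  Machine 1: jobs [12, 10, 5, 5], load = 32
  Machine 2: jobs [12, 8, 7], load = 27
Makespan = max load = 32

32


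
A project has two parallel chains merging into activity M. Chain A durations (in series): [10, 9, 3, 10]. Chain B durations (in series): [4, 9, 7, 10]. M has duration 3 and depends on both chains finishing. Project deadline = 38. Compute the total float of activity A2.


Forward pass: ES(A2) = sum of predecessors on chain A = 10
EF = ES + duration = 10 + 9 = 19
Backward pass: LF(M) = deadline = 38; LS(M) = 38 - 3 = 35
LF(A2) = LS(M) - sum(successors on chain A) = 35 - 13 = 22
LS = LF - duration = 22 - 9 = 13
Total float = LS - ES = 13 - 10 = 3

3


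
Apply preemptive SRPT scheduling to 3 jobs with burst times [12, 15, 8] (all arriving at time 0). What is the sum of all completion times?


Since all jobs arrive at t=0, SRPT equals SPT ordering.
SPT order: [8, 12, 15]
Completion times:
  Job 1: p=8, C=8
  Job 2: p=12, C=20
  Job 3: p=15, C=35
Total completion time = 8 + 20 + 35 = 63

63


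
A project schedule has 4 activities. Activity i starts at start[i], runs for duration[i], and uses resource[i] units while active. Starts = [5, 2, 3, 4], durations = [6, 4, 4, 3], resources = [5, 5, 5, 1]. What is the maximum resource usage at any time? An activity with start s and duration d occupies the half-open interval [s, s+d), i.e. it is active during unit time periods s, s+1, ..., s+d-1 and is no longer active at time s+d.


Each activity i is active on [start_i, start_i + duration_i).
Compute total resource usage per time slot:
  t=0: active resources = [], total = 0
  t=1: active resources = [], total = 0
  t=2: active resources = [5], total = 5
  t=3: active resources = [5, 5], total = 10
  t=4: active resources = [5, 5, 1], total = 11
  t=5: active resources = [5, 5, 5, 1], total = 16
  t=6: active resources = [5, 5, 1], total = 11
  t=7: active resources = [5], total = 5
  t=8: active resources = [5], total = 5
  t=9: active resources = [5], total = 5
  t=10: active resources = [5], total = 5
Peak resource demand = 16

16


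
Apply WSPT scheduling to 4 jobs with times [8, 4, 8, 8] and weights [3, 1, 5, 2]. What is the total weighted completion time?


Compute p/w ratios and sort ascending (WSPT): [(8, 5), (8, 3), (4, 1), (8, 2)]
Compute weighted completion times:
  Job (p=8,w=5): C=8, w*C=5*8=40
  Job (p=8,w=3): C=16, w*C=3*16=48
  Job (p=4,w=1): C=20, w*C=1*20=20
  Job (p=8,w=2): C=28, w*C=2*28=56
Total weighted completion time = 164

164


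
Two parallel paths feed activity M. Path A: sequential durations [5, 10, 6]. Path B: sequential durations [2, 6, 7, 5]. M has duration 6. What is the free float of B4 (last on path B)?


ES(B4) = sum of predecessors on chain B = 15
EF(B4) = ES + duration = 15 + 5 = 20
Successor of B4 is M. ES(M) = max(sum(A), sum(B)) = max(21, 20) = 21
Free float = ES(successor) - EF(current) = 21 - 20 = 1

1


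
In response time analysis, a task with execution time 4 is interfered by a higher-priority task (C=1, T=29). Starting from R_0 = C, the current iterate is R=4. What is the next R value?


R_next = C + ceil(R_prev / T_hp) * C_hp
ceil(4 / 29) = ceil(0.1379) = 1
Interference = 1 * 1 = 1
R_next = 4 + 1 = 5

5


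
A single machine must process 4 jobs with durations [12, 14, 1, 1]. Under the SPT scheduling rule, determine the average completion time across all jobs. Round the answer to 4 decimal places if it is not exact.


Sort jobs by processing time (SPT order): [1, 1, 12, 14]
Compute completion times sequentially:
  Job 1: processing = 1, completes at 1
  Job 2: processing = 1, completes at 2
  Job 3: processing = 12, completes at 14
  Job 4: processing = 14, completes at 28
Sum of completion times = 45
Average completion time = 45/4 = 11.25

11.25


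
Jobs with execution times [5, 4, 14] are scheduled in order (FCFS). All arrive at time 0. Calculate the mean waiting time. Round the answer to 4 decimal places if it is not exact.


FCFS order (as given): [5, 4, 14]
Waiting times:
  Job 1: wait = 0
  Job 2: wait = 5
  Job 3: wait = 9
Sum of waiting times = 14
Average waiting time = 14/3 = 4.6667

4.6667
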